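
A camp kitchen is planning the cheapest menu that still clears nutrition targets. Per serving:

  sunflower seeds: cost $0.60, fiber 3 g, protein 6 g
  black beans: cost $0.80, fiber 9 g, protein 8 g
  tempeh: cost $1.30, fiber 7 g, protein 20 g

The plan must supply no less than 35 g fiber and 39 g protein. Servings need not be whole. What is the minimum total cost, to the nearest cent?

Two binding constraints pin down two serving amounts, so the optimal mix uses at most two foods. The candidates are each food alone (scaled to the tighter of fiber/protein) and each pair with both constraints tight.
sunflower seeds only: max(35/3, 39/6) = 11.67 servings → $7.00.
black beans only: max(35/9, 39/8) = 4.875 servings → $3.90.
tempeh only: max(35/7, 39/20) = 5 servings → $6.50.
sunflower seeds + black beans with both tight: 2.367 servings and 3.1 servings → $3.90.
sunflower seeds + tempeh: the both-tight solution has a negative serving — not a feasible corner.
black beans + tempeh with both tight: 3.444 servings and 0.5726 servings → $3.50.
So the least-cost plan costs $3.50.

$3.50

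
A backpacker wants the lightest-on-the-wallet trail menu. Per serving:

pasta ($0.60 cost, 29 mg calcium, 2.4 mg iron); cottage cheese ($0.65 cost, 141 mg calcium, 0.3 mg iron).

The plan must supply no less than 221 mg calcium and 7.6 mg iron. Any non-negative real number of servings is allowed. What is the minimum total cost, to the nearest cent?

$2.44

Two binding constraints pin down two serving amounts, so the optimal mix uses at most two foods. The candidates are each food alone (scaled to the tighter of calcium/iron) and each pair with both constraints tight.
pasta only: max(221/29, 7.6/2.4) = 7.621 servings → $4.57.
cottage cheese only: max(221/141, 7.6/0.3) = 25.33 servings → $16.47.
pasta + cottage cheese with both tight: 3.049 servings and 0.9402 servings → $2.44.
So the least-cost plan costs $2.44.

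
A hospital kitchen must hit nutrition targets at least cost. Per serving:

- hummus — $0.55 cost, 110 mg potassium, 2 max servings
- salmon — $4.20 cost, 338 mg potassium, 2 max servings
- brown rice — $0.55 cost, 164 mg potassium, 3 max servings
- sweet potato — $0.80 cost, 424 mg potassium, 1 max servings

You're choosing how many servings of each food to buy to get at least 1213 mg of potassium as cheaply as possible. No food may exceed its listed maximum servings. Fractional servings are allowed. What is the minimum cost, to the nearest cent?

Cost per mg of potassium: sweet potato $0.0019, brown rice $0.0034, hummus $0.0050, salmon $0.0124.
Take 1 serving of sweet potato: +424.0 mg potassium for $0.80 (total $0.80, still need 789.0 mg).
Take 3 servings of brown rice: +492.0 mg potassium for $1.65 (total $2.45, still need 297.0 mg).
Take 2 servings of hummus: +220.0 mg potassium for $1.10 (total $3.55, still need 77.0 mg).
Take 0.2278 servings of salmon: +77.0 mg potassium for $0.96 (total $4.51, still need 0.0 mg).
Filling from the cheapest source first is optimal under one linear minimum: $4.51.

$4.51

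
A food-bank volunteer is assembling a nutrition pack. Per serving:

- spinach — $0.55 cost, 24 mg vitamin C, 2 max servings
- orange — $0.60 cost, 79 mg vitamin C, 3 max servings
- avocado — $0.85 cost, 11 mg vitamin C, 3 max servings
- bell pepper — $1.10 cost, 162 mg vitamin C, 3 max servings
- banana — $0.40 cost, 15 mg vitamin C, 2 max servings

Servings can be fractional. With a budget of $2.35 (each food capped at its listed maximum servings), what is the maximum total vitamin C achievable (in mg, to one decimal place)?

346.1 mg

Vitamin C per dollar: bell pepper 147.3, orange 131.7, spinach 43.64, banana 37.5, avocado 12.94.
Take 2.136 servings of bell pepper: spends $2.35, +346.1 mg vitamin C (running total 346.1 mg).
Filling greedily by vitamin C-per-dollar is optimal for one linear limit, giving 346.1 mg.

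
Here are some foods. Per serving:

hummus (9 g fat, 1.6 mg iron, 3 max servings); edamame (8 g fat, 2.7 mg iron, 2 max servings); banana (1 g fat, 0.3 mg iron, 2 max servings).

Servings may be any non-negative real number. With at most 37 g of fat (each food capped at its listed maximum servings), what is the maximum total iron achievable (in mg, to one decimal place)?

9.4 mg

Iron per g fat: edamame 0.3375, banana 0.3, hummus 0.1778.
Take 2 servings of edamame: uses 16 g fat, +5.4 mg iron (running total 5.4 mg).
Take 2 servings of banana: uses 2 g fat, +0.6 mg iron (running total 6.0 mg).
Take 2.111 servings of hummus: uses 19 g fat, +3.4 mg iron (running total 9.4 mg).
Greedy by best ratio exhausts the fat allowance optimally: 9.4 mg.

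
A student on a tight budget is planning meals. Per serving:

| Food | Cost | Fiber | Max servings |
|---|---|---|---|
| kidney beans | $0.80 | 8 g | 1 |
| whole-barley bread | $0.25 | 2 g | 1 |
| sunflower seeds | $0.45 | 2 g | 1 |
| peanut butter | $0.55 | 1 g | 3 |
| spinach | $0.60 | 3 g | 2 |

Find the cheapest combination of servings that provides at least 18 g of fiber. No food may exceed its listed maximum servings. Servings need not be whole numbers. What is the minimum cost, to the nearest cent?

$2.70

Cost per g of fiber: kidney beans $0.1000, whole-barley bread $0.1250, spinach $0.2000, sunflower seeds $0.2250, peanut butter $0.5500.
Take 1 serving of kidney beans: +8.0 g fiber for $0.80 (total $0.80, still need 10.0 g).
Take 1 serving of whole-barley bread: +2.0 g fiber for $0.25 (total $1.05, still need 8.0 g).
Take 2 servings of spinach: +6.0 g fiber for $1.20 (total $2.25, still need 2.0 g).
Take 1 serving of sunflower seeds: +2.0 g fiber for $0.45 (total $2.70, still need 0.0 g).
Filling from the cheapest source first is optimal under one linear minimum: $2.70.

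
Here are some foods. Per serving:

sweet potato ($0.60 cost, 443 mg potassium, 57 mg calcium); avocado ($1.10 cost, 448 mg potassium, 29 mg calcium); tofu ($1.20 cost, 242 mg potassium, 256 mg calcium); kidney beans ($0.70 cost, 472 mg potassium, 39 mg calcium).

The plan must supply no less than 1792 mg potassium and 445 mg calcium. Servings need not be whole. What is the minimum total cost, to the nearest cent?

The cheapest plan sits at a corner of the feasible region — with two constraints it uses at most two foods.
sweet potato only: max(1792/443, 445/57) = 7.807 servings → $4.68.
avocado only: max(1792/448, 445/29) = 15.34 servings → $16.88.
tofu only: max(1792/242, 445/256) = 7.405 servings → $8.89.
kidney beans only: max(1792/472, 445/39) = 11.41 servings → $7.99.
sweet potato + avocado with both targets exact would need a negative amount; discard.
sweet potato + tofu with both tight: 3.524 servings and 0.9536 servings → $3.26.
sweet potato + kidney beans: intersection lies outside the first quadrant.
avocado + tofu with both tight: 3.261 servings and 1.369 servings → $5.23.
avocado + kidney beans: the both-tight solution has a negative serving — not a feasible corner.
tofu + kidney beans with both tight: 1.258 servings and 3.152 servings → $3.72.
So the least-cost plan costs $3.26.

$3.26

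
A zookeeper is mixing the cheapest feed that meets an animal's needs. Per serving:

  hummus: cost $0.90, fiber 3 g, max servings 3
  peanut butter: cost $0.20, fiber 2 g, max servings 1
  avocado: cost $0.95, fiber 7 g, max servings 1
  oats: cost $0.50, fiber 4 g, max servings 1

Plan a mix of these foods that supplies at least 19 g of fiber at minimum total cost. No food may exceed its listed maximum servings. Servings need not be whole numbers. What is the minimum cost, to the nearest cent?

$3.45

Cost per g of fiber: peanut butter $0.1000, oats $0.1250, avocado $0.1357, hummus $0.3000.
Take 1 serving of peanut butter: +2.0 g fiber for $0.20 (total $0.20, still need 17.0 g).
Take 1 serving of oats: +4.0 g fiber for $0.50 (total $0.70, still need 13.0 g).
Take 1 serving of avocado: +7.0 g fiber for $0.95 (total $1.65, still need 6.0 g).
Take 2 servings of hummus: +6.0 g fiber for $1.80 (total $3.45, still need 0.0 g).
Filling from the cheapest source first is optimal under one linear minimum: $3.45.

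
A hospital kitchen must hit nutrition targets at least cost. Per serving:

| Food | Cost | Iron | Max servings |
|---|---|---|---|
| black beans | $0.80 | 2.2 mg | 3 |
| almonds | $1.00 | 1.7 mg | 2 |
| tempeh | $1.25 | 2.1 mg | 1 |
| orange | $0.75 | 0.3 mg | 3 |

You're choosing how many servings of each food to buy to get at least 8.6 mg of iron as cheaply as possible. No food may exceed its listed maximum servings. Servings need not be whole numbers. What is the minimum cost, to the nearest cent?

Cost per mg of iron: black beans $0.3636, almonds $0.5882, tempeh $0.5952, orange $2.5000.
Take 3 servings of black beans: +6.6 mg iron for $2.40 (total $2.40, still need 2.0 mg).
Take 1.176 servings of almonds: +2.0 mg iron for $1.18 (total $3.58, still need 0.0 mg).
Filling from the cheapest source first is optimal under one linear minimum: $3.58.

$3.58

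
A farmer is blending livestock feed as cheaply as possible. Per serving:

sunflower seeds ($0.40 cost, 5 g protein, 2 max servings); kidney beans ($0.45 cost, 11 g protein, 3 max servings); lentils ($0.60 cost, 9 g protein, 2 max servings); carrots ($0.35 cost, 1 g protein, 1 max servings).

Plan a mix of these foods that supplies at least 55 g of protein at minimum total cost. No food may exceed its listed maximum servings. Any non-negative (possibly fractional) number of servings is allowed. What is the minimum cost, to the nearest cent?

$2.87

Cost per g of protein: kidney beans $0.0409, lentils $0.0667, sunflower seeds $0.0800, carrots $0.3500.
Take 3 servings of kidney beans: +33.0 g protein for $1.35 (total $1.35, still need 22.0 g).
Take 2 servings of lentils: +18.0 g protein for $1.20 (total $2.55, still need 4.0 g).
Take 0.8 servings of sunflower seeds: +4.0 g protein for $0.32 (total $2.87, still need 0.0 g).
Filling from the cheapest source first is optimal under one linear minimum: $2.87.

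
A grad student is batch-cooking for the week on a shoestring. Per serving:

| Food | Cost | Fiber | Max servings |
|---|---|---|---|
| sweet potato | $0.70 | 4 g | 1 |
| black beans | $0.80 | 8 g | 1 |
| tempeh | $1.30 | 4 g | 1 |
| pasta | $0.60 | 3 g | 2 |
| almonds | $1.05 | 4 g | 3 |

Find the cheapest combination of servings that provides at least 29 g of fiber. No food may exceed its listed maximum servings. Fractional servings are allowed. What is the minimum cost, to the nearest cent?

Cost per g of fiber: black beans $0.1000, sweet potato $0.1750, pasta $0.2000, almonds $0.2625, tempeh $0.3250.
Take 1 serving of black beans: +8.0 g fiber for $0.80 (total $0.80, still need 21.0 g).
Take 1 serving of sweet potato: +4.0 g fiber for $0.70 (total $1.50, still need 17.0 g).
Take 2 servings of pasta: +6.0 g fiber for $1.20 (total $2.70, still need 11.0 g).
Take 2.75 servings of almonds: +11.0 g fiber for $2.89 (total $5.59, still need 0.0 g).
Greedy by cheapest-per-g is optimal for a single linear constraint, so the minimum cost is $5.59.

$5.59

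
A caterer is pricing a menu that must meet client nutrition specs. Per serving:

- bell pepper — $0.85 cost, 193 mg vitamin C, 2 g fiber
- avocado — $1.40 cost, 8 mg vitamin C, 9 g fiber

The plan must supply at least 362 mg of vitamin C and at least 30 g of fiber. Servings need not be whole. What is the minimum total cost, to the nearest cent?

$5.61

Check every corner: each single food scaled to meet both minima, and each pair solved so both constraints bind.
bell pepper only: max(362/193, 30/2) = 15 servings → $12.75.
avocado only: max(362/8, 30/9) = 45.25 servings → $63.35.
bell pepper + avocado with both tight: 1.754 servings and 2.944 servings → $5.61.
The minimum over all feasible corners is $5.61.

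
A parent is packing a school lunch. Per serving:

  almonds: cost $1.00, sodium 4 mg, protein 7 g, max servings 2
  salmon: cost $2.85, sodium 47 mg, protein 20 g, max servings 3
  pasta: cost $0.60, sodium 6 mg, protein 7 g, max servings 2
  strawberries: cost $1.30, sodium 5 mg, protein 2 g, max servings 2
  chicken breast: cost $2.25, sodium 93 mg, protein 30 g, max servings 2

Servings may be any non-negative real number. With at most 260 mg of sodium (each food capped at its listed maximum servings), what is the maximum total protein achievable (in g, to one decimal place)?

Protein per mg sodium: almonds 1.75, pasta 1.167, salmon 0.4255, strawberries 0.4, chicken breast 0.3226.
Take 2 servings of almonds: uses 8 mg sodium, +14.0 g protein (running total 14.0 g).
Take 2 servings of pasta: uses 12 mg sodium, +14.0 g protein (running total 28.0 g).
Take 3 servings of salmon: uses 141 mg sodium, +60.0 g protein (running total 88.0 g).
Take 2 servings of strawberries: uses 10 mg sodium, +4.0 g protein (running total 92.0 g).
Take 0.957 servings of chicken breast: uses 89 mg sodium, +28.7 g protein (running total 120.7 g).
Greedy by best ratio exhausts the sodium allowance optimally: 120.7 g.

120.7 g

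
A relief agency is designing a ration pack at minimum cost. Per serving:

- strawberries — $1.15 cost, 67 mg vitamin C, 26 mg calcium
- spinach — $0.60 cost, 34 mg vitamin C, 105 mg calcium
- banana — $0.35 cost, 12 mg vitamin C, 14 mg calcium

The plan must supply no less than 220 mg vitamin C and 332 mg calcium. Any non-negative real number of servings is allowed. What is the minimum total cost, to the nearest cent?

Minimising a linear cost over {vitamin C ≥ 220, calcium ≥ 332, servings ≥ 0} — the optimum is at a vertex, using one or two foods.
strawberries only: max(220/67, 332/26) = 12.77 servings → $14.68.
spinach only: max(220/34, 332/105) = 6.471 servings → $3.88.
banana only: max(220/12, 332/14) = 23.71 servings → $8.30.
strawberries + spinach with both tight: 1.92 servings and 2.686 servings → $3.82.
strawberries + banana with both targets exact would need a negative amount; discard.
spinach + banana with both tight: 1.153 servings and 15.07 servings → $5.97.
Cheapest feasible corner: $3.82.

$3.82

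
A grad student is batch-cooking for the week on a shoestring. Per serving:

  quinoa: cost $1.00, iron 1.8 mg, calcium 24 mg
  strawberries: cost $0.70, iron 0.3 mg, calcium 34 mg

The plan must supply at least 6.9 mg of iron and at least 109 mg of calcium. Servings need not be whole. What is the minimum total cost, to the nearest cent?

$4.14

This is a tiny linear program; its minimum lies at a vertex of the feasible set. List the vertices and price them.
quinoa only: max(6.9/1.8, 109/24) = 4.542 servings → $4.54.
strawberries only: max(6.9/0.3, 109/34) = 23 servings → $16.10.
quinoa + strawberries with both tight: 3.739 servings and 0.5667 servings → $4.14.
The minimum over all feasible corners is $4.14.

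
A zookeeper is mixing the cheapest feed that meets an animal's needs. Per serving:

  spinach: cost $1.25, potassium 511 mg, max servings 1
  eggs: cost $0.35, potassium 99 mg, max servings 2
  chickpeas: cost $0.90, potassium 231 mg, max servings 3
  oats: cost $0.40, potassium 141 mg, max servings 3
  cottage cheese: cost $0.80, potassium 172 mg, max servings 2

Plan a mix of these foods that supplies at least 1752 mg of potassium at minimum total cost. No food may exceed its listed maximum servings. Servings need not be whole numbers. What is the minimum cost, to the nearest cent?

Cost per mg of potassium: spinach $0.0024, oats $0.0028, eggs $0.0035, chickpeas $0.0039, cottage cheese $0.0047.
Take 1 serving of spinach: +511.0 mg potassium for $1.25 (total $1.25, still need 1241.0 mg).
Take 3 servings of oats: +423.0 mg potassium for $1.20 (total $2.45, still need 818.0 mg).
Take 2 servings of eggs: +198.0 mg potassium for $0.70 (total $3.15, still need 620.0 mg).
Take 2.684 servings of chickpeas: +620.0 mg potassium for $2.42 (total $5.57, still need 0.0 mg).
Filling from the cheapest source first is optimal under one linear minimum: $5.57.

$5.57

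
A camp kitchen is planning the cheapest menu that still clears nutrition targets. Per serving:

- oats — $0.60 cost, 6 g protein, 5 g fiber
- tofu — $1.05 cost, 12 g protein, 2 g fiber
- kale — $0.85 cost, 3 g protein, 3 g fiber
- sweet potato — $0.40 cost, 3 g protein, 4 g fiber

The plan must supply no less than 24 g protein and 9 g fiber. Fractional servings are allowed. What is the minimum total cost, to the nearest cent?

An LP optimum is at a vertex; with two nutrient constraints at most two foods are used. Check each candidate.
oats only: max(24/6, 9/5) = 4 servings → $2.40.
tofu only: max(24/12, 9/2) = 4.5 servings → $4.72.
kale only: max(24/3, 9/3) = 8 servings → $6.80.
sweet potato only: max(24/3, 9/4) = 8 servings → $3.20.
oats + tofu with both tight: 1.25 servings and 1.375 servings → $2.19.
oats + kale: intersection lies outside the first quadrant.
oats + sweet potato with both targets exact would need a negative amount; discard.
tofu + kale with both tight: 1.5 servings and 2 servings → $3.27.
tofu + sweet potato with both tight: 1.643 servings and 1.429 servings → $2.30.
kale + sweet potato: the both-tight solution has a negative serving — not a feasible corner.
So the least-cost plan costs $2.19.

$2.19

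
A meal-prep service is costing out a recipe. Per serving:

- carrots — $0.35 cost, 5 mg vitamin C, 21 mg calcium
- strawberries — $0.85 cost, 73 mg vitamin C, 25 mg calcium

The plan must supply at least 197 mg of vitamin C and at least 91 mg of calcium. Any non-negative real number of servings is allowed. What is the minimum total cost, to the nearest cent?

$2.65

carrots only: max(197/5, 91/21) = 39.4 servings → $13.79.
strawberries only: max(197/73, 91/25) = 3.64 servings → $3.09.
carrots + strawberries with both tight: 1.22 servings and 2.615 servings → $2.65.
So the least-cost plan costs $2.65.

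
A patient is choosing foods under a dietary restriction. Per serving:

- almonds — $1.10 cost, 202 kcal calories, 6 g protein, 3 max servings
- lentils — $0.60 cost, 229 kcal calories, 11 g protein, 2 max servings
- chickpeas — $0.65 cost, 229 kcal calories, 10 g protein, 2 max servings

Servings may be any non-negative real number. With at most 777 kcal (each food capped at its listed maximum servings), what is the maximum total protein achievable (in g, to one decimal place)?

Protein per kcal: lentils 0.04803, chickpeas 0.04367, almonds 0.0297.
Take 2 servings of lentils: uses 458 kcal, +22.0 g protein (running total 22.0 g).
Take 1.393 servings of chickpeas: uses 319 kcal, +13.9 g protein (running total 35.9 g).
Filling greedily by protein-per-kcal is optimal for one linear limit, giving 35.9 g.

35.9 g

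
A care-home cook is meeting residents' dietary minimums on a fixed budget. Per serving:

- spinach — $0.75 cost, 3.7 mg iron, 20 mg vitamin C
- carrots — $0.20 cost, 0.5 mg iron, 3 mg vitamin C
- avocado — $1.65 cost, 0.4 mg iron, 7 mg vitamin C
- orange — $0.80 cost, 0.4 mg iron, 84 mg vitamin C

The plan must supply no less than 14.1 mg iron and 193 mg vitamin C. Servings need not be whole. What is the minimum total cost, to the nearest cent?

$3.88

The cheapest plan sits at a corner of the feasible region — with two constraints it uses at most two foods.
spinach only: max(14.1/3.7, 193/20) = 9.65 servings → $7.24.
carrots only: max(14.1/0.5, 193/3) = 64.33 servings → $12.87.
avocado only: max(14.1/0.4, 193/7) = 35.25 servings → $58.16.
orange only: max(14.1/0.4, 193/84) = 35.25 servings → $28.20.
spinach + carrots with both targets exact would need a negative amount; discard.
spinach + avocado with both tight: 1.201 servings and 24.14 servings → $40.73.
spinach + orange with both tight: 3.657 servings and 1.427 servings → $3.88.
carrots + avocado with both tight: 9.348 servings and 23.57 servings → $40.75.
carrots + orange with both tight: 27.14 servings and 1.328 servings → $6.49.
avocado + orange: the both-tight solution has a negative serving — not a feasible corner.
Cheapest feasible corner: $3.88.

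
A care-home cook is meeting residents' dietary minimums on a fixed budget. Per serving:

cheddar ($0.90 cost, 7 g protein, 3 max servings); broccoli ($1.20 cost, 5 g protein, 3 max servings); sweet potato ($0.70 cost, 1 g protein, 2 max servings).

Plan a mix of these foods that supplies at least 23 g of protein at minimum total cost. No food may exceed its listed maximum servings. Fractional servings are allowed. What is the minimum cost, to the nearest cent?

Cost per g of protein: cheddar $0.1286, broccoli $0.2400, sweet potato $0.7000.
Take 3 servings of cheddar: +21.0 g protein for $2.70 (total $2.70, still need 2.0 g).
Take 0.4 servings of broccoli: +2.0 g protein for $0.48 (total $3.18, still need 0.0 g).
Filling from the cheapest source first is optimal under one linear minimum: $3.18.

$3.18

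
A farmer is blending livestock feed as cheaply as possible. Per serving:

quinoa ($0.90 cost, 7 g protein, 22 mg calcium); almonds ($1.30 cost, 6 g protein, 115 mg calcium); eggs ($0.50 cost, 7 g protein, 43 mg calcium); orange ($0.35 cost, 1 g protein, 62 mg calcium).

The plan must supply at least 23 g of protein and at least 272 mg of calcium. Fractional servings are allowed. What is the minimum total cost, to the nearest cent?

$2.29

Compare the cost at each extreme point of the feasible region.
quinoa only: max(23/7, 272/22) = 12.36 servings → $11.13.
almonds only: max(23/6, 272/115) = 3.833 servings → $4.98.
eggs only: max(23/7, 272/43) = 6.326 servings → $3.16.
orange only: max(23/1, 272/62) = 23 servings → $8.05.
quinoa + almonds with both tight: 1.505 servings and 2.077 servings → $4.06.
quinoa + eggs: the both-tight solution has a negative serving — not a feasible corner.
quinoa + orange with both tight: 2.801 servings and 3.393 servings → $3.71.
almonds + eggs with both tight: 1.673 servings and 1.852 servings → $3.10.
almonds + orange with both targets exact would need a negative amount; discard.
eggs + orange with both tight: 2.951 servings and 2.34 servings → $2.29.
The minimum over all feasible corners is $2.29.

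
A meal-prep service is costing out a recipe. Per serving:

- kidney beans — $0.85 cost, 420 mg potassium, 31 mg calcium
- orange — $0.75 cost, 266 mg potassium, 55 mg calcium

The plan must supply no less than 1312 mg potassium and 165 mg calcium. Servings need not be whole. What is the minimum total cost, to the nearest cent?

$3.06

Minimising a linear cost over {potassium ≥ 1312, calcium ≥ 165, servings ≥ 0} — the optimum is at a vertex, using one or two foods.
kidney beans only: max(1312/420, 165/31) = 5.323 servings → $4.52.
orange only: max(1312/266, 165/55) = 4.932 servings → $3.70.
kidney beans + orange with both tight: 1.903 servings and 1.927 servings → $3.06.
So the least-cost plan costs $3.06.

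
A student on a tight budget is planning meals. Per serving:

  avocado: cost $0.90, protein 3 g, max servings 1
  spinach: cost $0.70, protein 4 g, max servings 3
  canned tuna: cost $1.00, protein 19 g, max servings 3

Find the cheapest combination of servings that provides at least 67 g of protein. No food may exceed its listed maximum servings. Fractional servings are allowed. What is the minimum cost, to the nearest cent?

Cost per g of protein: canned tuna $0.0526, spinach $0.1750, avocado $0.3000.
Take 3 servings of canned tuna: +57.0 g protein for $3.00 (total $3.00, still need 10.0 g).
Take 2.5 servings of spinach: +10.0 g protein for $1.75 (total $4.75, still need 0.0 g).
Greedy by cheapest-per-g is optimal for a single linear constraint, so the minimum cost is $4.75.

$4.75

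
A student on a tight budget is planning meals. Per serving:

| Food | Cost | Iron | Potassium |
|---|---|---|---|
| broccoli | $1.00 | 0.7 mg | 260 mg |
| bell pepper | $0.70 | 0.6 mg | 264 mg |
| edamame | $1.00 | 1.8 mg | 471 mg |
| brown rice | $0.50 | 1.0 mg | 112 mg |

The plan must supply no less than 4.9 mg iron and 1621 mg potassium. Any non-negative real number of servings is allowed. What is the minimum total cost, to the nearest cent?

$3.44

broccoli only: max(4.9/0.7, 1621/260) = 7 servings → $7.00.
bell pepper only: max(4.9/0.6, 1621/264) = 8.167 servings → $5.72.
edamame only: max(4.9/1.8, 1621/471) = 3.442 servings → $3.44.
brown rice only: max(4.9/1.0, 1621/112) = 14.47 servings → $7.24.
broccoli + bell pepper with both targets exact would need a negative amount; discard.
broccoli + edamame with both tight: 4.41 servings and 1.007 servings → $5.42.
broccoli + brown rice with both tight: 5.904 servings and 0.7671 servings → $6.29.
bell pepper + edamame with both tight: 3.167 servings and 1.667 servings → $3.88.
bell pepper + brown rice with both tight: 5.448 servings and 1.631 servings → $4.63.
edamame + brown rice with both targets exact would need a negative amount; discard.
Cheapest feasible corner: $3.44.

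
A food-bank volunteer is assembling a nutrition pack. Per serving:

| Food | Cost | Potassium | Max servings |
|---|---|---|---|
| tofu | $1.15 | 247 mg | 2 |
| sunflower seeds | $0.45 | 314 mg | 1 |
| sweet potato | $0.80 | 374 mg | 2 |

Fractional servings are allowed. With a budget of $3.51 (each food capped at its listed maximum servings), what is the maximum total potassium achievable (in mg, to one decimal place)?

Potassium per dollar: sunflower seeds 697.8, sweet potato 467.5, tofu 214.8.
Take 1 serving of sunflower seeds: spends $0.45, +314.0 mg potassium (running total 314.0 mg).
Take 2 servings of sweet potato: spends $1.60, +748.0 mg potassium (running total 1062.0 mg).
Take 1.27 servings of tofu: spends $1.46, +313.6 mg potassium (running total 1375.6 mg).
Filling greedily by potassium-per-dollar is optimal for one linear limit, giving 1375.6 mg.

1375.6 mg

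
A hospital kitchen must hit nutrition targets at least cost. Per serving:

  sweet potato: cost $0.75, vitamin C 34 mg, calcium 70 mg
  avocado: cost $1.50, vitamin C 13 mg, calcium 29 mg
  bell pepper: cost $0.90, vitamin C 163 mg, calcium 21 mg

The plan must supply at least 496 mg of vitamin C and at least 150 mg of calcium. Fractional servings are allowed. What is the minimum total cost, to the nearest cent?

An LP optimum is at a vertex; with two nutrient constraints at most two foods are used. Check each candidate.
sweet potato only: max(496/34, 150/70) = 14.59 servings → $10.94.
avocado only: max(496/13, 150/29) = 38.15 servings → $57.23.
bell pepper only: max(496/163, 150/21) = 7.143 servings → $6.43.
sweet potato + avocado: intersection lies outside the first quadrant.
sweet potato + bell pepper with both tight: 1.312 servings and 2.769 servings → $3.48.
avocado + bell pepper with both tight: 3.151 servings and 2.792 servings → $7.24.
So the least-cost plan costs $3.48.

$3.48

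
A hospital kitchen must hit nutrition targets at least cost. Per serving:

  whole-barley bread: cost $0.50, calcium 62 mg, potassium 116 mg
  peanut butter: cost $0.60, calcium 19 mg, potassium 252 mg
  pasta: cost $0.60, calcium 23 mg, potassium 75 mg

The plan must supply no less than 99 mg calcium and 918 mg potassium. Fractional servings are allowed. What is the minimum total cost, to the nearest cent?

Compare the cost at each extreme point of the feasible region.
whole-barley bread only: max(99/62, 918/116) = 7.914 servings → $3.96.
peanut butter only: max(99/19, 918/252) = 5.211 servings → $3.13.
pasta only: max(99/23, 918/75) = 12.24 servings → $7.34.
whole-barley bread + peanut butter with both tight: 0.5593 servings and 3.385 servings → $2.31.
whole-barley bread + pasta: intersection lies outside the first quadrant.
peanut butter + pasta with both tight: 3.132 servings and 1.717 servings → $2.91.
Cheapest feasible corner: $2.31.

$2.31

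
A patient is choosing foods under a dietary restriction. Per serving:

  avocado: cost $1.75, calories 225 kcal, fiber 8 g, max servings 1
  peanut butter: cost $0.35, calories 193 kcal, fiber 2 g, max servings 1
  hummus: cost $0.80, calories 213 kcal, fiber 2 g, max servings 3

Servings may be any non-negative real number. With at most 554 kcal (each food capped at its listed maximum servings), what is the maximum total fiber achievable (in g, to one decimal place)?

Fiber per kcal: avocado 0.03556, peanut butter 0.01036, hummus 0.00939.
Take 1 serving of avocado: uses 225 kcal, +8.0 g fiber (running total 8.0 g).
Take 1 serving of peanut butter: uses 193 kcal, +2.0 g fiber (running total 10.0 g).
Take 0.6385 servings of hummus: uses 136 kcal, +1.3 g fiber (running total 11.3 g).
Filling greedily by fiber-per-kcal is optimal for one linear limit, giving 11.3 g.

11.3 g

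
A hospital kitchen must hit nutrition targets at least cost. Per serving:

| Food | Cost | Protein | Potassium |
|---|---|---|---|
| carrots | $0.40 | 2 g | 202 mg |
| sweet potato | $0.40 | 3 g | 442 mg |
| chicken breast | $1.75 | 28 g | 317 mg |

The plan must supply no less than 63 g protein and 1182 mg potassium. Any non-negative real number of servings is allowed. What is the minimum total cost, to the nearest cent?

The cheapest plan sits at a corner of the feasible region — with two constraints it uses at most two foods.
carrots only: max(63/2, 1182/202) = 31.5 servings → $12.60.
sweet potato only: max(63/3, 1182/442) = 21 servings → $8.40.
chicken breast only: max(63/28, 1182/317) = 3.729 servings → $6.53.
carrots + sweet potato: the both-tight solution has a negative serving — not a feasible corner.
carrots + chicken breast with both tight: 2.614 servings and 2.063 servings → $4.66.
sweet potato + chicken breast with both tight: 1.149 servings and 2.127 servings → $4.18.
The minimum over all feasible corners is $4.18.

$4.18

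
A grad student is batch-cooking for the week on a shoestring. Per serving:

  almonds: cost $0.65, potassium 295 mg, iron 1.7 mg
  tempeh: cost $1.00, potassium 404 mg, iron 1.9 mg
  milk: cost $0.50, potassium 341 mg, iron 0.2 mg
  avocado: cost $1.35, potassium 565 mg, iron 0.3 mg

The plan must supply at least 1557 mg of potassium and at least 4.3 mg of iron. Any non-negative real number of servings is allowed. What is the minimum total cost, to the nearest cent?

Check every corner: each single food scaled to meet both minima, and each pair solved so both constraints bind.
almonds only: max(1557/295, 4.3/1.7) = 5.278 servings → $3.43.
tempeh only: max(1557/404, 4.3/1.9) = 3.854 servings → $3.85.
milk only: max(1557/341, 4.3/0.2) = 21.5 servings → $10.75.
avocado only: max(1557/565, 4.3/0.3) = 14.33 servings → $19.35.
almonds + tempeh with both targets exact would need a negative amount; discard.
almonds + milk with both tight: 2.218 servings and 2.647 servings → $2.77.
almonds + avocado with both tight: 2.25 servings and 1.581 servings → $3.60.
tempeh + milk with both tight: 2.037 servings and 2.153 servings → $3.11.
tempeh + avocado with both tight: 2.061 servings and 1.282 servings → $3.79.
milk + avocado with both targets exact would need a negative amount; discard.
So the least-cost plan costs $2.77.

$2.77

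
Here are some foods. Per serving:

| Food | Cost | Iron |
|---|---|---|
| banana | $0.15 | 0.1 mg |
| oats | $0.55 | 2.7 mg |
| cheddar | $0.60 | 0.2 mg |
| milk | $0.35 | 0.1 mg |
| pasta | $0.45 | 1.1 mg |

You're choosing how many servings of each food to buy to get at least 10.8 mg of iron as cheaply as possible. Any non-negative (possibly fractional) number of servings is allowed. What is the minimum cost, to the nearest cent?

$2.20

Cost per mg of iron: oats $0.2037, pasta $0.4091, banana $1.5000, cheddar $3.0000, milk $3.5000.
With no serving limits, use only oats: 10.8 mg / 2.7 mg = 4 servings × $0.55 = $2.20.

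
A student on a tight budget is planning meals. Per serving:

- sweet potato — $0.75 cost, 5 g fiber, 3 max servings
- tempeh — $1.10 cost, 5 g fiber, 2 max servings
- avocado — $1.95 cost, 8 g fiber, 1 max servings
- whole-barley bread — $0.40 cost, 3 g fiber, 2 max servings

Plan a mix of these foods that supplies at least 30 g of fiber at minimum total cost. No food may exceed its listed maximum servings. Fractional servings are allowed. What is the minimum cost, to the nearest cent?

Cost per g of fiber: whole-barley bread $0.1333, sweet potato $0.1500, tempeh $0.2200, avocado $0.2437.
Take 2 servings of whole-barley bread: +6.0 g fiber for $0.80 (total $0.80, still need 24.0 g).
Take 3 servings of sweet potato: +15.0 g fiber for $2.25 (total $3.05, still need 9.0 g).
Take 1.8 servings of tempeh: +9.0 g fiber for $1.98 (total $5.03, still need 0.0 g).
Filling from the cheapest source first is optimal under one linear minimum: $5.03.

$5.03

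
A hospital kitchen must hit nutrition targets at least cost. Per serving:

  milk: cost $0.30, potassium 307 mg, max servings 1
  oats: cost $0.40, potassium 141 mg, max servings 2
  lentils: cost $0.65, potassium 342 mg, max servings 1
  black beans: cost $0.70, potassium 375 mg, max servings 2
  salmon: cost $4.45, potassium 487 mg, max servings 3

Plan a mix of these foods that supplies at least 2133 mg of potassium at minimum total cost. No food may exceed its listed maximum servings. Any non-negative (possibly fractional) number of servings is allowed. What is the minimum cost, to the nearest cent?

$7.28

Cost per mg of potassium: milk $0.0010, black beans $0.0019, lentils $0.0019, oats $0.0028, salmon $0.0091.
Take 1 serving of milk: +307.0 mg potassium for $0.30 (total $0.30, still need 1826.0 mg).
Take 2 servings of black beans: +750.0 mg potassium for $1.40 (total $1.70, still need 1076.0 mg).
Take 1 serving of lentils: +342.0 mg potassium for $0.65 (total $2.35, still need 734.0 mg).
Take 2 servings of oats: +282.0 mg potassium for $0.80 (total $3.15, still need 452.0 mg).
Take 0.9281 servings of salmon: +452.0 mg potassium for $4.13 (total $7.28, still need 0.0 mg).
Greedy by cheapest-per-mg is optimal for a single linear constraint, so the minimum cost is $7.28.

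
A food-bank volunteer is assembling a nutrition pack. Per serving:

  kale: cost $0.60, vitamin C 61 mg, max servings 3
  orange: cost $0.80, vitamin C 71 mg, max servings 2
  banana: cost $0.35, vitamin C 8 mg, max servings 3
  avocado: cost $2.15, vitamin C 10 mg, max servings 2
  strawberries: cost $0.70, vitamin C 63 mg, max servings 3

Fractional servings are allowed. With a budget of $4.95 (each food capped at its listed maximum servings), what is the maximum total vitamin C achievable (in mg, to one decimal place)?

465.2 mg

Vitamin C per dollar: kale 101.7, strawberries 90, orange 88.75, banana 22.86, avocado 4.651.
Take 3 servings of kale: spends $1.80, +183.0 mg vitamin C (running total 183.0 mg).
Take 3 servings of strawberries: spends $2.10, +189.0 mg vitamin C (running total 372.0 mg).
Take 1.312 servings of orange: spends $1.05, +93.2 mg vitamin C (running total 465.2 mg).
Greedy by best ratio exhausts the cost allowance optimally: 465.2 mg.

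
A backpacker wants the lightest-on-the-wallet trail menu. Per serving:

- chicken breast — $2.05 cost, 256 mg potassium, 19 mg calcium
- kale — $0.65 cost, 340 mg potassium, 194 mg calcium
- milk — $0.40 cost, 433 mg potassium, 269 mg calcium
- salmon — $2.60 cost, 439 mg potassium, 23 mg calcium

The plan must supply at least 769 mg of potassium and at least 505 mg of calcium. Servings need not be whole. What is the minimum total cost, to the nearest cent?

$0.75

With two linear requirements the optimum uses one or two foods; enumerate the corners.
chicken breast only: max(769/256, 505/19) = 26.58 servings → $54.49.
kale only: max(769/340, 505/194) = 2.603 servings → $1.69.
milk only: max(769/433, 505/269) = 1.877 servings → $0.75.
salmon only: max(769/439, 505/23) = 21.96 servings → $57.09.
chicken breast + kale: the both-tight solution has a negative serving — not a feasible corner.
chicken breast + milk: intersection lies outside the first quadrant.
chicken breast + salmon: intersection lies outside the first quadrant.
kale + milk: the both-tight solution has a negative serving — not a feasible corner.
kale + salmon: the both-tight solution has a negative serving — not a feasible corner.
milk + salmon: intersection lies outside the first quadrant.
The minimum over all feasible corners is $0.75.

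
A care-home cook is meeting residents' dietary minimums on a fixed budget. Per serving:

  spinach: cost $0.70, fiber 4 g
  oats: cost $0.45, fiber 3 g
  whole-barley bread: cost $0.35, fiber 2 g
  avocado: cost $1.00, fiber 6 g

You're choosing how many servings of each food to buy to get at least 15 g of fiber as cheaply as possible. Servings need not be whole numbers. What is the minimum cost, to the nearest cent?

Cost per g of fiber: oats $0.1500, avocado $0.1667, spinach $0.1750, whole-barley bread $0.1750.
With no serving limits, use only oats: 15 g / 3 g = 5 servings × $0.45 = $2.25.

$2.25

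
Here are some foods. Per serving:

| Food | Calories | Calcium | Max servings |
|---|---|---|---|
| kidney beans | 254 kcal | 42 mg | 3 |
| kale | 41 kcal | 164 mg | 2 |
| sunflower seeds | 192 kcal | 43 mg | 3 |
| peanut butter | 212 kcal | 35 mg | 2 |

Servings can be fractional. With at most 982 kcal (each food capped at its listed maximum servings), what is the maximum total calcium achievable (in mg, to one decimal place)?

Calcium per kcal: kale 4, sunflower seeds 0.224, kidney beans 0.1654, peanut butter 0.1651.
Take 2 servings of kale: uses 82 kcal, +328.0 mg calcium (running total 328.0 mg).
Take 3 servings of sunflower seeds: uses 576 kcal, +129.0 mg calcium (running total 457.0 mg).
Take 1.276 servings of kidney beans: uses 324 kcal, +53.6 mg calcium (running total 510.6 mg).
Filling greedily by calcium-per-kcal is optimal for one linear limit, giving 510.6 mg.

510.6 mg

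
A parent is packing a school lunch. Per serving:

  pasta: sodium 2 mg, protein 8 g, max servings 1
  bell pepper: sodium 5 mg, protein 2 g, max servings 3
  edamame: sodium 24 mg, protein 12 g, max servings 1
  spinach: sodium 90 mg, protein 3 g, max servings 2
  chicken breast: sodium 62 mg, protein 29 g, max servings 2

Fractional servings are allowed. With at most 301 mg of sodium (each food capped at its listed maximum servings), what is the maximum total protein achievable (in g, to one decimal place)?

Protein per mg sodium: pasta 4, edamame 0.5, chicken breast 0.4677, bell pepper 0.4, spinach 0.03333.
Take 1 serving of pasta: uses 2 mg sodium, +8.0 g protein (running total 8.0 g).
Take 1 serving of edamame: uses 24 mg sodium, +12.0 g protein (running total 20.0 g).
Take 2 servings of chicken breast: uses 124 mg sodium, +58.0 g protein (running total 78.0 g).
Take 3 servings of bell pepper: uses 15 mg sodium, +6.0 g protein (running total 84.0 g).
Take 1.511 servings of spinach: uses 136 mg sodium, +4.5 g protein (running total 88.5 g).
Filling greedily by protein-per-mg sodium is optimal for one linear limit, giving 88.5 g.

88.5 g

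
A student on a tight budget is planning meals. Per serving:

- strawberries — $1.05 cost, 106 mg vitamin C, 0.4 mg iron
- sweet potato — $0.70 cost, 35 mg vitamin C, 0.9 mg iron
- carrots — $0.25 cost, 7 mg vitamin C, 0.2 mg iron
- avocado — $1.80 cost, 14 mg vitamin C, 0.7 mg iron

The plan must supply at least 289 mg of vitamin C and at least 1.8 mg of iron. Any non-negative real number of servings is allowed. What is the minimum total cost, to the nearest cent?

Two binding constraints pin down two serving amounts, so the optimal mix uses at most two foods. The candidates are each food alone (scaled to the tighter of vitamin C/iron) and each pair with both constraints tight.
strawberries only: max(289/106, 1.8/0.4) = 4.5 servings → $4.72.
sweet potato only: max(289/35, 1.8/0.9) = 8.257 servings → $5.78.
carrots only: max(289/7, 1.8/0.2) = 41.29 servings → $10.32.
avocado only: max(289/14, 1.8/0.7) = 20.64 servings → $37.16.
strawberries + sweet potato with both tight: 2.421 servings and 0.9238 servings → $3.19.
strawberries + carrots with both tight: 2.457 servings and 4.087 servings → $3.60.
strawberries + avocado with both tight: 2.582 servings and 1.096 servings → $4.68.
sweet potato + carrots: the both-tight solution has a negative serving — not a feasible corner.
sweet potato + avocado with both targets exact would need a negative amount; discard.
carrots + avocado: intersection lies outside the first quadrant.
The minimum over all feasible corners is $3.19.

$3.19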